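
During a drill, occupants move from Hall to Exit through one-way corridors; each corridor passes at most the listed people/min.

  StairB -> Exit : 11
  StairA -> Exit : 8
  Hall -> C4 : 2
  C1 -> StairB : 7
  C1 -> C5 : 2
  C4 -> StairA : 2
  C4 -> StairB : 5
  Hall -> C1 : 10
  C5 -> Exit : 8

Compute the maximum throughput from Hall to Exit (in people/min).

11

Augment Hall→C1→StairB→Exit: bottleneck 7, flow now 7.
Augment Hall→C1→C5→Exit: bottleneck 2, flow now 9.
Augment Hall→C4→StairB→Exit: bottleneck 2, flow now 11.
No augmenting path remains; maximum flow = 11.
In the residual graph, reachable from Hall: {Hall, C1}.
Min-cut edges: Hall→C4 (2), C1→StairB (7), C1→C5 (2); capacity 2 + 7 + 2 = 11.
This cut is saturated, so no flow can exceed 11.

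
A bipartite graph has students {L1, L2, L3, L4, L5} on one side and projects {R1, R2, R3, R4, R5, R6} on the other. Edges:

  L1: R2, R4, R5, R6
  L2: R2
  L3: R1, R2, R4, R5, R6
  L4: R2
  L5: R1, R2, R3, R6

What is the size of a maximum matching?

Unit-capacity flow: source→left, listed edges, right→sink; max matching = max flow.
Augmenting path L1→R2 (+1); matched 1.
Augmenting path L3→R1 (+1); matched 2.
Augmenting path L5→R3 (+1); matched 3.
Augmenting path L2→R2→L1→R4 (+1); matched 4.
No augmenting path remains; maximum matching = 4.
König certificate: {L1, L3, L5, R2} is a vertex cover of size 4 (every listed pair touches it), so no matching can be larger.

4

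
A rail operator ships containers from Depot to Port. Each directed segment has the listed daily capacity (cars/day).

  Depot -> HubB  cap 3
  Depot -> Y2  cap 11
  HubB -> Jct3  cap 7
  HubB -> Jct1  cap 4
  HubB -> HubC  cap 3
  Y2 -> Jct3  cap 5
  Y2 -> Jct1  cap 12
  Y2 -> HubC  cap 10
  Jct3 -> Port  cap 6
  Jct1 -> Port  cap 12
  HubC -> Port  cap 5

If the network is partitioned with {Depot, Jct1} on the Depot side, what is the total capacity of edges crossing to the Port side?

Edges leaving {Depot, Jct1}: Depot→HubB (3), Depot→Y2 (11), Jct1→Port (12).
Cut capacity = 3 + 11 + 12 = 26.

26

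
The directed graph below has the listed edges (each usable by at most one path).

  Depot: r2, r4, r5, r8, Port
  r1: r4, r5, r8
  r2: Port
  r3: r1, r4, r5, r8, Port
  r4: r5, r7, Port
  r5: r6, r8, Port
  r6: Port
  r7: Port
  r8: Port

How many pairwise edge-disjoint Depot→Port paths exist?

Assign every edge capacity 1; by Menger, the answer equals the max flow.
Path Depot→Port (+1); total 1.
Path Depot→r2→Port (+1); total 2.
Path Depot→r4→Port (+1); total 3.
Path Depot→r5→Port (+1); total 4.
Path Depot→r8→Port (+1); total 5.
No residual Depot→Port path; max flow = 5.
Certifying cut of size 5: {Depot→Port, Depot→r2, Depot→r4, Depot→r5, Depot→r8}.

5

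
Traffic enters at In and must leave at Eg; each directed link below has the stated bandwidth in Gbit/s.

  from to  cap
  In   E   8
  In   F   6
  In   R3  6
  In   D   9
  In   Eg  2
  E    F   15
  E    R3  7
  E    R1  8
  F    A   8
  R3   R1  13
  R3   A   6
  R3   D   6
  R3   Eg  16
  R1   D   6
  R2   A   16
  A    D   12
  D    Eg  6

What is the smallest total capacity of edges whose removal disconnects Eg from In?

Augment In→Eg: bottleneck 2, flow now 2.
Augment In→R3→Eg: bottleneck 6, flow now 8.
Augment In→D→Eg: bottleneck 6, flow now 14.
Augment In→E→R3→Eg: bottleneck 7, flow now 21.
No augmenting path remains; maximum flow = 21.
By max-flow min-cut, the minimum cut capacity equals the max flow.
In the residual graph, reachable from In: {In, E, F, R1, A, D}.
Min-cut edges: In→R3 (6), In→Eg (2), E→R3 (7), D→Eg (6); capacity 6 + 2 + 7 + 6 = 21.

21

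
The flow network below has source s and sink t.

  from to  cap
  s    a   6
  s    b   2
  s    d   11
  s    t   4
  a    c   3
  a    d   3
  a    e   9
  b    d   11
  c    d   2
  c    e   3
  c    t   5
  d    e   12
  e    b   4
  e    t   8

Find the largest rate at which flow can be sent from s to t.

15

Augment s→t: bottleneck 4, flow now 4.
Augment s→a→c→t: bottleneck 3, flow now 7.
Augment s→a→e→t: bottleneck 3, flow now 10.
Augment s→d→e→t: bottleneck 5, flow now 15.
No augmenting path remains; maximum flow = 15.
In the residual graph, reachable from s: {s, a, b, d, e}.
Min-cut edges: s→t (4), a→c (3), e→t (8); capacity 4 + 3 + 8 = 15.
This cut is saturated, so no flow can exceed 15.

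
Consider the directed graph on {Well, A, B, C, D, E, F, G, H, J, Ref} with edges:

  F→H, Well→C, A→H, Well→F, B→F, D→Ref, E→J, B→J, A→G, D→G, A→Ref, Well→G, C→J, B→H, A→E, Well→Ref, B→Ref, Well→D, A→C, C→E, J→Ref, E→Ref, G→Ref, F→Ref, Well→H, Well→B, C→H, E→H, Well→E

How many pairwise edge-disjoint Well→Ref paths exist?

Assign every edge capacity 1; by Menger, the answer equals the max flow.
Path Well→Ref (+1); total 1.
Path Well→B→Ref (+1); total 2.
Path Well→D→Ref (+1); total 3.
Path Well→E→Ref (+1); total 4.
Path Well→F→Ref (+1); total 5.
Path Well→G→Ref (+1); total 6.
Path Well→C→J→Ref (+1); total 7.
No residual Well→Ref path; max flow = 7.
Certifying cut of size 7: {Well→B, Well→C, Well→D, Well→E, Well→F, Well→G, Well→Ref}.

7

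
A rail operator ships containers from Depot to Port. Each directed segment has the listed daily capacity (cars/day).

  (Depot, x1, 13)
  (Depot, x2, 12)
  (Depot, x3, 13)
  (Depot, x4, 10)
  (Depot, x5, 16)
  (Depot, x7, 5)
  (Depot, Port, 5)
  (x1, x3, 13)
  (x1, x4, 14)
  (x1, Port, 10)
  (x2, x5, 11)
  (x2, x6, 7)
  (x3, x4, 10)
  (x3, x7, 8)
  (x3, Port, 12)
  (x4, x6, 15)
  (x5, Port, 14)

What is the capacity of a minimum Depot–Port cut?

Augment Depot→Port: bottleneck 5, flow now 5.
Augment Depot→x1→Port: bottleneck 10, flow now 15.
Augment Depot→x3→Port: bottleneck 12, flow now 27.
Augment Depot→x5→Port: bottleneck 14, flow now 41.
No augmenting path remains; maximum flow = 41.
By max-flow min-cut, the minimum cut capacity equals the max flow.
In the residual graph, reachable from Depot: {Depot, x1, x2, x3, x4, x5, x6, x7}.
Min-cut edges: Depot→Port (5), x1→Port (10), x3→Port (12), x5→Port (14); capacity 5 + 10 + 12 + 14 = 41.

41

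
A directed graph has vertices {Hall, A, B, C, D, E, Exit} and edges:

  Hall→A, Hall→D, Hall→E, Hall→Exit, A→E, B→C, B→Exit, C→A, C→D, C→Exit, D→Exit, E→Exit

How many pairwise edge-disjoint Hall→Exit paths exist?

Assign every edge capacity 1; by Menger, the answer equals the max flow.
Path Hall→Exit (+1); total 1.
Path Hall→D→Exit (+1); total 2.
Path Hall→E→Exit (+1); total 3.
No residual Hall→Exit path; max flow = 3.
Certifying cut of size 3: {E→Exit, Hall→D, Hall→Exit}.

3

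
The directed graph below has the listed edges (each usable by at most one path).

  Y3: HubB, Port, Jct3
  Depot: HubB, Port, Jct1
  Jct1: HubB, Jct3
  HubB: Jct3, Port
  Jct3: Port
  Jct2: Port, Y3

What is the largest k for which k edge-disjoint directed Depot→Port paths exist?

3

Assign every edge capacity 1; by Menger, the answer equals the max flow.
Path Depot→Port (+1); total 1.
Path Depot→HubB→Port (+1); total 2.
Path Depot→Jct1→Jct3→Port (+1); total 3.
No residual Depot→Port path; max flow = 3.
Certifying cut of size 3: {Depot→HubB, Depot→Jct1, Depot→Port}.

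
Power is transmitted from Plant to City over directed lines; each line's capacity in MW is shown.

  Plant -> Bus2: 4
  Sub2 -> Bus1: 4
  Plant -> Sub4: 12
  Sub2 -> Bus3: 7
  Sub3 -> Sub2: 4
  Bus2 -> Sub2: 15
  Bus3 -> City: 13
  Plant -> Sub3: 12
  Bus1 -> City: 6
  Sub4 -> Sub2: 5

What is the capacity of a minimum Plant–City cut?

11

Augment Plant→Sub4→Sub2→Bus3→City: bottleneck 5, flow now 5.
Augment Plant→Bus2→Sub2→Bus3→City: bottleneck 2, flow now 7.
Augment Plant→Bus2→Sub2→Bus1→City: bottleneck 2, flow now 9.
Augment Plant→Sub3→Sub2→Bus1→City: bottleneck 2, flow now 11.
No augmenting path remains; maximum flow = 11.
By max-flow min-cut, the minimum cut capacity equals the max flow.
In the residual graph, reachable from Plant: {Plant, Sub4, Bus2, Sub3, Sub2}.
Min-cut edges: Sub2→Bus3 (7), Sub2→Bus1 (4); capacity 7 + 4 = 11.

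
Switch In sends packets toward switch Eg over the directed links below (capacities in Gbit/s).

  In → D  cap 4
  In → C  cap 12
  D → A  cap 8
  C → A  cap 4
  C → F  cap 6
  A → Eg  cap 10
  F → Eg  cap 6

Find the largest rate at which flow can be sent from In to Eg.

14

Augment In→D→A→Eg: bottleneck 4, flow now 4.
Augment In→C→A→Eg: bottleneck 4, flow now 8.
Augment In→C→F→Eg: bottleneck 6, flow now 14.
No augmenting path remains; maximum flow = 14.
In the residual graph, reachable from In: {In, C}.
Min-cut edges: In→D (4), C→A (4), C→F (6); capacity 4 + 4 + 6 = 14.
This cut is saturated, so no flow can exceed 14.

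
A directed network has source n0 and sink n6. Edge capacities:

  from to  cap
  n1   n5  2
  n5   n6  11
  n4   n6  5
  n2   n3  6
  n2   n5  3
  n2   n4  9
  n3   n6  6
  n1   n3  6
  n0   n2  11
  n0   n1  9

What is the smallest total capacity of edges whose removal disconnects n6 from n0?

Augment n0→n1→n3→n6: bottleneck 6, flow now 6.
Augment n0→n1→n5→n6: bottleneck 2, flow now 8.
Augment n0→n2→n4→n6: bottleneck 5, flow now 13.
Augment n0→n2→n5→n6: bottleneck 3, flow now 16.
No augmenting path remains; maximum flow = 16.
By max-flow min-cut, the minimum cut capacity equals the max flow.
In the residual graph, reachable from n0: {n0, n1, n2, n3, n4}.
Min-cut edges: n1→n5 (2), n2→n5 (3), n3→n6 (6), n4→n6 (5); capacity 2 + 3 + 6 + 5 = 16.

16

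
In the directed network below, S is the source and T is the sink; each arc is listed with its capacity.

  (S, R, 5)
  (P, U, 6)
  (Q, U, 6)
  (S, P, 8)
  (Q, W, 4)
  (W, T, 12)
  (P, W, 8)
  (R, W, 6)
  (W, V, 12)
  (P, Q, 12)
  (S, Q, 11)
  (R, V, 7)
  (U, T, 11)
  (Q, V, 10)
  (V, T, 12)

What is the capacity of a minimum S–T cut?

Augment S→P→U→T: bottleneck 6, flow now 6.
Augment S→P→W→T: bottleneck 2, flow now 8.
Augment S→Q→U→T: bottleneck 5, flow now 13.
Augment S→Q→V→T: bottleneck 6, flow now 19.
Augment S→R→V→T: bottleneck 5, flow now 24.
No augmenting path remains; maximum flow = 24.
By max-flow min-cut, the minimum cut capacity equals the max flow.
In the residual graph, reachable from S: {S}.
Min-cut edges: S→P (8), S→Q (11), S→R (5); capacity 8 + 11 + 5 = 24.

24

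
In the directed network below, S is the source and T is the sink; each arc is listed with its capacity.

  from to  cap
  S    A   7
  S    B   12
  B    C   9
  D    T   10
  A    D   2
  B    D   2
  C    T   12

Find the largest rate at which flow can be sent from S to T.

13

Augment S→A→D→T: bottleneck 2, flow now 2.
Augment S→B→C→T: bottleneck 9, flow now 11.
Augment S→B→D→T: bottleneck 2, flow now 13.
No augmenting path remains; maximum flow = 13.
In the residual graph, reachable from S: {S, A, B}.
Min-cut edges: A→D (2), B→C (9), B→D (2); capacity 2 + 9 + 2 = 13.
This cut is saturated, so no flow can exceed 13.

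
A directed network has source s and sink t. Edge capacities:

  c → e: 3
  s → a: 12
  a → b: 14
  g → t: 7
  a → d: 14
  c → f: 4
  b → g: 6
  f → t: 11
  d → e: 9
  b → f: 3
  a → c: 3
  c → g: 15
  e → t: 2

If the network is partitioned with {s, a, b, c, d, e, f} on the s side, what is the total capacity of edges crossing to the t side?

34

Edges leaving {s, a, b, c, d, e, f}: b→g (6), c→g (15), e→t (2), f→t (11).
Cut capacity = 6 + 15 + 2 + 11 = 34.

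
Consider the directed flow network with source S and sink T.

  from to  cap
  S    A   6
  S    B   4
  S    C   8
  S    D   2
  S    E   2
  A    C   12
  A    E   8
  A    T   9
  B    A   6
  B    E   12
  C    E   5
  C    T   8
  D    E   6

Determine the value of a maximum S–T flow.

Augment S→A→T: bottleneck 6, flow now 6.
Augment S→C→T: bottleneck 8, flow now 14.
Augment S→B→A→T: bottleneck 3, flow now 17.
No augmenting path remains; maximum flow = 17.
In the residual graph, reachable from S: {S, A, B, C, D, E}.
Min-cut edges: A→T (9), C→T (8); capacity 9 + 8 = 17.
This cut is saturated, so no flow can exceed 17.

17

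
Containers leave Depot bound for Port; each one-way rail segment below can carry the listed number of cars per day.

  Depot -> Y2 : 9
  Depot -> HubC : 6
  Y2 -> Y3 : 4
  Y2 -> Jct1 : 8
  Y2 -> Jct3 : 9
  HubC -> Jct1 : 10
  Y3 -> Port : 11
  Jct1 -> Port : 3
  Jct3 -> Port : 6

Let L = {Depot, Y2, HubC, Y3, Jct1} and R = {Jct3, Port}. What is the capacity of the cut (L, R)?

23

Edges leaving {Depot, Y2, HubC, Y3, Jct1}: Y2→Jct3 (9), Y3→Port (11), Jct1→Port (3).
Cut capacity = 9 + 11 + 3 = 23.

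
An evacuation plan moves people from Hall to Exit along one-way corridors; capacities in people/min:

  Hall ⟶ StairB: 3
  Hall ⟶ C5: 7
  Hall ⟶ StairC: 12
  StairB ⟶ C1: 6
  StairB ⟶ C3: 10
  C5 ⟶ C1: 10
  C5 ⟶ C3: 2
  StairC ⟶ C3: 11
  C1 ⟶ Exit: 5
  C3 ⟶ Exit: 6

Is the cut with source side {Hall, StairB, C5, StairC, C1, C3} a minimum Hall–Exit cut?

Given cut capacity: 5 + 6 = 11.
Augment Hall→StairB→C1→Exit: bottleneck 3, flow now 3.
Augment Hall→C5→C1→Exit: bottleneck 2, flow now 5.
Augment Hall→C5→C3→Exit: bottleneck 2, flow now 7.
Augment Hall→StairC→C3→Exit: bottleneck 4, flow now 11.
No augmenting path remains; maximum flow = 11.
Cut capacity 11 equals the max flow, so it is a minimum cut.

Yes — it is a minimum cut (capacity 11).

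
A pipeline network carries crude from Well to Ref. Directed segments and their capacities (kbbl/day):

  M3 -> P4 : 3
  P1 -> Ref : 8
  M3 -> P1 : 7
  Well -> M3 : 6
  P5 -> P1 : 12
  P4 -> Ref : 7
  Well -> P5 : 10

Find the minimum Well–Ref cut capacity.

Augment Well→M3→P1→Ref: bottleneck 6, flow now 6.
Augment Well→P5→P1→Ref: bottleneck 2, flow now 8.
Augment Well→P5→P1→M3→P4→Ref: bottleneck 3, flow now 11. (uses reverse residual edge)
No augmenting path remains; maximum flow = 11.
By max-flow min-cut, the minimum cut capacity equals the max flow.
In the residual graph, reachable from Well: {Well, M3, P5, P1}.
Min-cut edges: M3→P4 (3), P1→Ref (8); capacity 3 + 8 = 11.

11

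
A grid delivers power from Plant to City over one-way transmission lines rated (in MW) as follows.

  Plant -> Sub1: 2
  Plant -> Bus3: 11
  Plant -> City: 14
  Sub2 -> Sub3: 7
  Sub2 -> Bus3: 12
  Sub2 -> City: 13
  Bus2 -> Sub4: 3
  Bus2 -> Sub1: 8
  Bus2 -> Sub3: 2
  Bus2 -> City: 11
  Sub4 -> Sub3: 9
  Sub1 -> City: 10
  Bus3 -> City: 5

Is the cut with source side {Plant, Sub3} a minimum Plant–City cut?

Given cut capacity: 2 + 11 + 14 = 27.
Augment Plant→City: bottleneck 14, flow now 14.
Augment Plant→Sub1→City: bottleneck 2, flow now 16.
Augment Plant→Bus3→City: bottleneck 5, flow now 21.
No augmenting path remains; maximum flow = 21.
In the residual graph, reachable from Plant: {Plant, Bus3}.
Min-cut edges: Plant→Sub1 (2), Plant→City (14), Bus3→City (5); capacity 2 + 14 + 5 = 21.
Cut capacity 27 exceeds the max flow 21, so it is not minimum.

No — its capacity is 27, but the minimum cut has capacity 21.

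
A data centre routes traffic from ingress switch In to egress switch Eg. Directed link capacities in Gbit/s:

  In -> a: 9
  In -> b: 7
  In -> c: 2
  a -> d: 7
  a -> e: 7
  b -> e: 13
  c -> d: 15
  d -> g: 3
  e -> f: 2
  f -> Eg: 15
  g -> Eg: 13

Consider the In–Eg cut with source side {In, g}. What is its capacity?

31

Edges leaving {In, g}: In→a (9), In→b (7), In→c (2), g→Eg (13).
Cut capacity = 9 + 7 + 2 + 13 = 31.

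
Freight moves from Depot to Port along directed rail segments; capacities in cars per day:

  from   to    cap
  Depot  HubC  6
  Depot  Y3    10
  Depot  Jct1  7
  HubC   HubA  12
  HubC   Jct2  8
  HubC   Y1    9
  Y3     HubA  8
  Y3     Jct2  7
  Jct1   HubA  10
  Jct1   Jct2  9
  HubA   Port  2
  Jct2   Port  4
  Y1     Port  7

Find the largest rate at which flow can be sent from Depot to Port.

Augment Depot→HubC→HubA→Port: bottleneck 2, flow now 2.
Augment Depot→HubC→Jct2→Port: bottleneck 4, flow now 6.
Augment Depot→Y3→HubA→HubC→Y1→Port: bottleneck 2, flow now 8. (uses reverse residual edge)
Augment Depot→Y3→Jct2→HubC→Y1→Port: bottleneck 4, flow now 12. (uses reverse residual edge)
No augmenting path remains; maximum flow = 12.
In the residual graph, reachable from Depot: {Depot, Y3, Jct1, HubA, Jct2}.
Min-cut edges: Depot→HubC (6), HubA→Port (2), Jct2→Port (4); capacity 6 + 2 + 4 = 12.
This cut is saturated, so no flow can exceed 12.

12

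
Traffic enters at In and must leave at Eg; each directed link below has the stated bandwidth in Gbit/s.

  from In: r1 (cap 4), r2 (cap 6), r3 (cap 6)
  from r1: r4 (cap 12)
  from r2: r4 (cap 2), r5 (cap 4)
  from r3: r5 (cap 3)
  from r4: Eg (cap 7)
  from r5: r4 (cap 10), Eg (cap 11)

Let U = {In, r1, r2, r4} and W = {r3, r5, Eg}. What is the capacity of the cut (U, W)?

Edges leaving {In, r1, r2, r4}: In→r3 (6), r2→r5 (4), r4→Eg (7).
Cut capacity = 6 + 4 + 7 = 17.

17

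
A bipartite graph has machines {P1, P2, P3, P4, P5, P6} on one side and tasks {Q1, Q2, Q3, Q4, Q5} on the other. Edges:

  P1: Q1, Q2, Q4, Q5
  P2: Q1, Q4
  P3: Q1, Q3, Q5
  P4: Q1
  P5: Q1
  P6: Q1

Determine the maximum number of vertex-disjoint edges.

Unit-capacity flow: source→left, listed edges, right→sink; max matching = max flow.
Augmenting path P1→Q1 (+1); matched 1.
Augmenting path P2→Q4 (+1); matched 2.
Augmenting path P3→Q3 (+1); matched 3.
Augmenting path P4→Q1→P1→Q2 (+1); matched 4.
No augmenting path remains; maximum matching = 4.
König certificate: {P1, P2, P3, Q1} is a vertex cover of size 4 (every listed pair touches it), so no matching can be larger.

4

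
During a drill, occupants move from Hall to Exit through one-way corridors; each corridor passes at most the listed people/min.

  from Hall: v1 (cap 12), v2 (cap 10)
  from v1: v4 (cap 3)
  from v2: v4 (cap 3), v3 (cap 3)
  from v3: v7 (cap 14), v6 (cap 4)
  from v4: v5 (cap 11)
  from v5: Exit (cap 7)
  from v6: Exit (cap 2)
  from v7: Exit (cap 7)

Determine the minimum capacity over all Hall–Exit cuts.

9

Augment Hall→v1→v4→v5→Exit: bottleneck 3, flow now 3.
Augment Hall→v2→v3→v6→Exit: bottleneck 2, flow now 5.
Augment Hall→v2→v3→v7→Exit: bottleneck 1, flow now 6.
Augment Hall→v2→v4→v5→Exit: bottleneck 3, flow now 9.
No augmenting path remains; maximum flow = 9.
By max-flow min-cut, the minimum cut capacity equals the max flow.
In the residual graph, reachable from Hall: {Hall, v1, v2}.
Min-cut edges: v1→v4 (3), v2→v3 (3), v2→v4 (3); capacity 3 + 3 + 3 = 9.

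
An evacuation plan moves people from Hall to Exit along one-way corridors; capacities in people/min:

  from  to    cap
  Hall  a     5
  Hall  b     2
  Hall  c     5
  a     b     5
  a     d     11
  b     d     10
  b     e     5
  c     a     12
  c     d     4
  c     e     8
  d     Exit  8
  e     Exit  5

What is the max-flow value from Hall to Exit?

12

Augment Hall→a→d→Exit: bottleneck 5, flow now 5.
Augment Hall→b→d→Exit: bottleneck 2, flow now 7.
Augment Hall→c→d→Exit: bottleneck 1, flow now 8.
Augment Hall→c→e→Exit: bottleneck 4, flow now 12.
No augmenting path remains; maximum flow = 12.
In the residual graph, reachable from Hall: {Hall}.
Min-cut edges: Hall→a (5), Hall→b (2), Hall→c (5); capacity 5 + 2 + 5 = 12.
This cut is saturated, so no flow can exceed 12.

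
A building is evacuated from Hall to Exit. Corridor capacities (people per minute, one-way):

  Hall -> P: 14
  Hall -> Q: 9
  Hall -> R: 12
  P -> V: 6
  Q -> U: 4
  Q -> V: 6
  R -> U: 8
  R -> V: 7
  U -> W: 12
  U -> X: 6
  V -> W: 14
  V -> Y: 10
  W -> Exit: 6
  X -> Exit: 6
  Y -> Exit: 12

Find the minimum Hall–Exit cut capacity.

Augment Hall→P→V→W→Exit: bottleneck 6, flow now 6.
Augment Hall→Q→U→X→Exit: bottleneck 4, flow now 10.
Augment Hall→Q→V→Y→Exit: bottleneck 5, flow now 15.
Augment Hall→R→U→X→Exit: bottleneck 2, flow now 17.
Augment Hall→R→V→Y→Exit: bottleneck 5, flow now 22.
No augmenting path remains; maximum flow = 22.
By max-flow min-cut, the minimum cut capacity equals the max flow.
In the residual graph, reachable from Hall: {Hall, P, Q, R, U, V, W}.
Min-cut edges: U→X (6), V→Y (10), W→Exit (6); capacity 6 + 10 + 6 = 22.

22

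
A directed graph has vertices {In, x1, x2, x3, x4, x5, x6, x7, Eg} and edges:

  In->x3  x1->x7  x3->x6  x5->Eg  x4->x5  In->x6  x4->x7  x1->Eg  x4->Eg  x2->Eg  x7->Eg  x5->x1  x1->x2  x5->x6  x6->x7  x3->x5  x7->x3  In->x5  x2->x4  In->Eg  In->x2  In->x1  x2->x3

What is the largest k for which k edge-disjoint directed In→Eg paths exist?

Assign every edge capacity 1; by Menger, the answer equals the max flow.
Path In→Eg (+1); total 1.
Path In→x1→Eg (+1); total 2.
Path In→x2→Eg (+1); total 3.
Path In→x5→Eg (+1); total 4.
Path In→x6→x7→Eg (+1); total 5.
Path In→x3→x5→x1→x2→x4→Eg (+1); total 6.
No residual In→Eg path; max flow = 6.
Certifying cut of size 6: {In→Eg, In→x1, In→x2, In→x3, In→x5, In→x6}.

6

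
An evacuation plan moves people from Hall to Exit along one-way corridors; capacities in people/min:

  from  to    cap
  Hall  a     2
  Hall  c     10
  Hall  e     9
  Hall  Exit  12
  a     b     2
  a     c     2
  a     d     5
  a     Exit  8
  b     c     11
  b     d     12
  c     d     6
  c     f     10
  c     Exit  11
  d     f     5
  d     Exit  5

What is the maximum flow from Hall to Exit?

Augment Hall→Exit: bottleneck 12, flow now 12.
Augment Hall→a→Exit: bottleneck 2, flow now 14.
Augment Hall→c→Exit: bottleneck 10, flow now 24.
No augmenting path remains; maximum flow = 24.
In the residual graph, reachable from Hall: {Hall, e}.
Min-cut edges: Hall→a (2), Hall→c (10), Hall→Exit (12); capacity 2 + 10 + 12 = 24.
This cut is saturated, so no flow can exceed 24.

24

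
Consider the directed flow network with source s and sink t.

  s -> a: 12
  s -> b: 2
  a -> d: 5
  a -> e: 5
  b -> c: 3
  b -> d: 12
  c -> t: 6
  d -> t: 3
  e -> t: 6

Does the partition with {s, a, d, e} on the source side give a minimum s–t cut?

Given cut capacity: 2 + 3 + 6 = 11.
Augment s→a→d→t: bottleneck 3, flow now 3.
Augment s→a→e→t: bottleneck 5, flow now 8.
Augment s→b→c→t: bottleneck 2, flow now 10.
No augmenting path remains; maximum flow = 10.
In the residual graph, reachable from s: {s, a, d}.
Min-cut edges: s→b (2), a→e (5), d→t (3); capacity 2 + 5 + 3 = 10.
Cut capacity 11 exceeds the max flow 10, so it is not minimum.

No — its capacity is 11, but the minimum cut has capacity 10.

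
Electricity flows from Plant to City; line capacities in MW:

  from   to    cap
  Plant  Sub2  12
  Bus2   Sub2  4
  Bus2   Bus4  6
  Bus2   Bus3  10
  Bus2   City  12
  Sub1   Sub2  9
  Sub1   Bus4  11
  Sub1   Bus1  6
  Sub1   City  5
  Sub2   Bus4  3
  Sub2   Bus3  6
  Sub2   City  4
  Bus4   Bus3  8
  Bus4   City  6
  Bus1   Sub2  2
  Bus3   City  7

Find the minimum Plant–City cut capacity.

Augment Plant→Sub2→City: bottleneck 4, flow now 4.
Augment Plant→Sub2→Bus4→City: bottleneck 3, flow now 7.
Augment Plant→Sub2→Bus3→City: bottleneck 5, flow now 12.
No augmenting path remains; maximum flow = 12.
By max-flow min-cut, the minimum cut capacity equals the max flow.
In the residual graph, reachable from Plant: {Plant}.
Min-cut edges: Plant→Sub2 (12); capacity 12 = 12.

12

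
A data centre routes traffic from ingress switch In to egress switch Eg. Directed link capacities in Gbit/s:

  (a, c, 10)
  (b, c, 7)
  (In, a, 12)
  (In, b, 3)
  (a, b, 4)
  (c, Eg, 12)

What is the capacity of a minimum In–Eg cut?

12

Augment In→a→c→Eg: bottleneck 10, flow now 10.
Augment In→b→c→Eg: bottleneck 2, flow now 12.
No augmenting path remains; maximum flow = 12.
By max-flow min-cut, the minimum cut capacity equals the max flow.
In the residual graph, reachable from In: {In, a, b, c}.
Min-cut edges: c→Eg (12); capacity 12 = 12.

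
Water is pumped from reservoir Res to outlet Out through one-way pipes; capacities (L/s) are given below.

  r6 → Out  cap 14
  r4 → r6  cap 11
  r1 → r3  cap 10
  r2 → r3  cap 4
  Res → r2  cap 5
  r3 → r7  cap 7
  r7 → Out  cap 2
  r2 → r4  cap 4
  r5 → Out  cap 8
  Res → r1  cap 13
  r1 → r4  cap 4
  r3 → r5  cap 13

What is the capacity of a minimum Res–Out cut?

18

Augment Res→r1→r3→r5→Out: bottleneck 8, flow now 8.
Augment Res→r1→r3→r7→Out: bottleneck 2, flow now 10.
Augment Res→r1→r4→r6→Out: bottleneck 3, flow now 13.
Augment Res→r2→r4→r6→Out: bottleneck 4, flow now 17.
Augment Res→r2→r3→r1→r4→r6→Out: bottleneck 1, flow now 18. (uses reverse residual edge)
No augmenting path remains; maximum flow = 18.
By max-flow min-cut, the minimum cut capacity equals the max flow.
In the residual graph, reachable from Res: {Res}.
Min-cut edges: Res→r1 (13), Res→r2 (5); capacity 13 + 5 = 18.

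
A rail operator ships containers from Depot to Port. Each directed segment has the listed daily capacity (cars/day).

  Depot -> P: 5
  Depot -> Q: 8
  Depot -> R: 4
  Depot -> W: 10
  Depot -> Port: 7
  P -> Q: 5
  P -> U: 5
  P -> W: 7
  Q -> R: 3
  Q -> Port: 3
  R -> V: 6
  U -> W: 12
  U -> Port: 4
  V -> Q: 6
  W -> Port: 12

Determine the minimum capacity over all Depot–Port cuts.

Augment Depot→Port: bottleneck 7, flow now 7.
Augment Depot→Q→Port: bottleneck 3, flow now 10.
Augment Depot→W→Port: bottleneck 10, flow now 20.
Augment Depot→P→U→Port: bottleneck 4, flow now 24.
Augment Depot→P→W→Port: bottleneck 1, flow now 25.
No augmenting path remains; maximum flow = 25.
By max-flow min-cut, the minimum cut capacity equals the max flow.
In the residual graph, reachable from Depot: {Depot, Q, R, V}.
Min-cut edges: Depot→P (5), Depot→W (10), Depot→Port (7), Q→Port (3); capacity 5 + 10 + 7 + 3 = 25.

25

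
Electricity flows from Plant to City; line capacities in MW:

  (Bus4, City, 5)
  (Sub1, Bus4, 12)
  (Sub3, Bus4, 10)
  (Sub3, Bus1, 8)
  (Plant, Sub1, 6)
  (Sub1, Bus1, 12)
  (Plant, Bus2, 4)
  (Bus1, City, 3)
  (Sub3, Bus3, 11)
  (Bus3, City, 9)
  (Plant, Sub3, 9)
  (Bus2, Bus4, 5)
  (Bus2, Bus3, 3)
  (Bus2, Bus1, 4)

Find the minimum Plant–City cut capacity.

17

Augment Plant→Bus2→Bus4→City: bottleneck 4, flow now 4.
Augment Plant→Sub3→Bus4→City: bottleneck 1, flow now 5.
Augment Plant→Sub3→Bus3→City: bottleneck 8, flow now 13.
Augment Plant→Sub1→Bus1→City: bottleneck 3, flow now 16.
Augment Plant→Sub1→Bus4→Bus2→Bus3→City: bottleneck 1, flow now 17. (uses reverse residual edge)
No augmenting path remains; maximum flow = 17.
By max-flow min-cut, the minimum cut capacity equals the max flow.
In the residual graph, reachable from Plant: {Plant, Bus2, Sub3, Sub1, Bus4, Bus3, Bus1}.
Min-cut edges: Bus4→City (5), Bus3→City (9), Bus1→City (3); capacity 5 + 9 + 3 = 17.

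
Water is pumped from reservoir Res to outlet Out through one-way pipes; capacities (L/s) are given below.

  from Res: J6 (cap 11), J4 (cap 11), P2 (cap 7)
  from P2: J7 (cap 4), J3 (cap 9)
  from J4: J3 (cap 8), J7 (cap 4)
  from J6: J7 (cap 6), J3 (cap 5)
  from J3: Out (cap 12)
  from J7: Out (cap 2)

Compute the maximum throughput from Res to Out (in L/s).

14

Augment Res→P2→J3→Out: bottleneck 7, flow now 7.
Augment Res→J4→J3→Out: bottleneck 5, flow now 12.
Augment Res→J4→J7→Out: bottleneck 2, flow now 14.
No augmenting path remains; maximum flow = 14.
In the residual graph, reachable from Res: {Res, P2, J4, J6, J3, J7}.
Min-cut edges: J3→Out (12), J7→Out (2); capacity 12 + 2 = 14.
This cut is saturated, so no flow can exceed 14.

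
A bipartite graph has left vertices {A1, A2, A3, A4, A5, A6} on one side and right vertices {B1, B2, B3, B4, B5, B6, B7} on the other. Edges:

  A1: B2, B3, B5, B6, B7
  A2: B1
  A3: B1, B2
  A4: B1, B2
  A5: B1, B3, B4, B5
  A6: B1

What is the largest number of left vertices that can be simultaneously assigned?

4

Unit-capacity flow: source→left, listed edges, right→sink; max matching = max flow.
Augmenting path A1→B2 (+1); matched 1.
Augmenting path A2→B1 (+1); matched 2.
Augmenting path A5→B3 (+1); matched 3.
Augmenting path A3→B2→A1→B5 (+1); matched 4.
No augmenting path remains; maximum matching = 4.
König certificate: {A1, A5, B1, B2} is a vertex cover of size 4 (every listed pair touches it), so no matching can be larger.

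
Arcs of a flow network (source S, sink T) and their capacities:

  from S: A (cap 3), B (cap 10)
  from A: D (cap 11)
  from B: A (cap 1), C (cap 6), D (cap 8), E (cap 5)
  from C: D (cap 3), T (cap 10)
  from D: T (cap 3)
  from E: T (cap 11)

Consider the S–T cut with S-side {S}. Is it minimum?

Yes — it is a minimum cut (capacity 13).

Given cut capacity: 3 + 10 = 13.
Augment S→A→D→T: bottleneck 3, flow now 3.
Augment S→B→C→T: bottleneck 6, flow now 9.
Augment S→B→E→T: bottleneck 4, flow now 13.
No augmenting path remains; maximum flow = 13.
Cut capacity 13 equals the max flow, so it is a minimum cut.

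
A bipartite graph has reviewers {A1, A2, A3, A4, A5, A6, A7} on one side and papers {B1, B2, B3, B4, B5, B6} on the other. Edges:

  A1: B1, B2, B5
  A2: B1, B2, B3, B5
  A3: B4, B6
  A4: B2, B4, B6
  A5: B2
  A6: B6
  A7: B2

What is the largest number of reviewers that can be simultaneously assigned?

Unit-capacity flow: source→left, listed edges, right→sink; max matching = max flow.
Augmenting path A1→B1 (+1); matched 1.
Augmenting path A2→B2 (+1); matched 2.
Augmenting path A3→B4 (+1); matched 3.
Augmenting path A4→B6 (+1); matched 4.
Augmenting path A5→B2→A2→B3 (+1); matched 5.
No augmenting path remains; maximum matching = 5.
König certificate: {A1, A2, B2, B4, B6} is a vertex cover of size 5 (every listed pair touches it), so no matching can be larger.

5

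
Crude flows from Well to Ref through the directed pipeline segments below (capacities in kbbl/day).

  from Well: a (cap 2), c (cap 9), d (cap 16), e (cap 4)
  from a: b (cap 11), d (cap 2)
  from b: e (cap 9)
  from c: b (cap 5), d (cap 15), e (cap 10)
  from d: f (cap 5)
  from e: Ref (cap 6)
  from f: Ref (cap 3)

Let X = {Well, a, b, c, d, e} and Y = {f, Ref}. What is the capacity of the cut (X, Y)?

Edges leaving {Well, a, b, c, d, e}: d→f (5), e→Ref (6).
Cut capacity = 5 + 6 = 11.

11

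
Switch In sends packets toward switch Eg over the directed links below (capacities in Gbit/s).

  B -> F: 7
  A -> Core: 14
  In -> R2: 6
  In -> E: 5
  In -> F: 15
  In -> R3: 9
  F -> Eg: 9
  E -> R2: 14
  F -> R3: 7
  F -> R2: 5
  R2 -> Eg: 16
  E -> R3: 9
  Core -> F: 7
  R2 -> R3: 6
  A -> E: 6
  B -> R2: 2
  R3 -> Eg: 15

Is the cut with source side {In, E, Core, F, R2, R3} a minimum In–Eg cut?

Given cut capacity: 9 + 16 + 15 = 40.
Augment In→F→Eg: bottleneck 9, flow now 9.
Augment In→R2→Eg: bottleneck 6, flow now 15.
Augment In→R3→Eg: bottleneck 9, flow now 24.
Augment In→E→R2→Eg: bottleneck 5, flow now 29.
Augment In→F→R2→Eg: bottleneck 5, flow now 34.
Augment In→F→R3→Eg: bottleneck 1, flow now 35.
No augmenting path remains; maximum flow = 35.
In the residual graph, reachable from In: {In}.
Min-cut edges: In→E (5), In→F (15), In→R2 (6), In→R3 (9); capacity 5 + 15 + 6 + 9 = 35.
Cut capacity 40 exceeds the max flow 35, so it is not minimum.

No — its capacity is 40, but the minimum cut has capacity 35.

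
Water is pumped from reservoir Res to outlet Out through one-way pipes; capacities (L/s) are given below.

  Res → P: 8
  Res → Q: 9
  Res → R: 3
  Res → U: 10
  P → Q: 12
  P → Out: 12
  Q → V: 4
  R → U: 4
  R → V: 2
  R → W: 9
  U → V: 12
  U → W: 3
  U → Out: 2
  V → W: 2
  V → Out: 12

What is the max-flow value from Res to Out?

Augment Res→P→Out: bottleneck 8, flow now 8.
Augment Res→U→Out: bottleneck 2, flow now 10.
Augment Res→Q→V→Out: bottleneck 4, flow now 14.
Augment Res→R→V→Out: bottleneck 2, flow now 16.
Augment Res→U→V→Out: bottleneck 6, flow now 22.
No augmenting path remains; maximum flow = 22.
In the residual graph, reachable from Res: {Res, Q, R, U, V, W}.
Min-cut edges: Res→P (8), U→Out (2), V→Out (12); capacity 8 + 2 + 12 = 22.
This cut is saturated, so no flow can exceed 22.

22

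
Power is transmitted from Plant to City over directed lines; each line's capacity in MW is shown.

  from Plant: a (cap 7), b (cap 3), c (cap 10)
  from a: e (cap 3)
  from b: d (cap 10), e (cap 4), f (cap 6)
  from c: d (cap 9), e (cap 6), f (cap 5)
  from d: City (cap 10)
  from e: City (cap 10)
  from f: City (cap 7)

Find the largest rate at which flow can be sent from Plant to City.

Augment Plant→a→e→City: bottleneck 3, flow now 3.
Augment Plant→b→d→City: bottleneck 3, flow now 6.
Augment Plant→c→d→City: bottleneck 7, flow now 13.
Augment Plant→c→e→City: bottleneck 3, flow now 16.
No augmenting path remains; maximum flow = 16.
In the residual graph, reachable from Plant: {Plant, a}.
Min-cut edges: Plant→b (3), Plant→c (10), a→e (3); capacity 3 + 10 + 3 = 16.
This cut is saturated, so no flow can exceed 16.

16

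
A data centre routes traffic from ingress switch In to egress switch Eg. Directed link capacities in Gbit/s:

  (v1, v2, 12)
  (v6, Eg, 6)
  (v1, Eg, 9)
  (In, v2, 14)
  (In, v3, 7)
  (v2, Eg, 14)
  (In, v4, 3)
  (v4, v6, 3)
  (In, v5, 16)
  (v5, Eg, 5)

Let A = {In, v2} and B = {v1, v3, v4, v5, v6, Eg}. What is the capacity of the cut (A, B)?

Edges leaving {In, v2}: In→v3 (7), In→v4 (3), In→v5 (16), v2→Eg (14).
Cut capacity = 7 + 3 + 16 + 14 = 40.

40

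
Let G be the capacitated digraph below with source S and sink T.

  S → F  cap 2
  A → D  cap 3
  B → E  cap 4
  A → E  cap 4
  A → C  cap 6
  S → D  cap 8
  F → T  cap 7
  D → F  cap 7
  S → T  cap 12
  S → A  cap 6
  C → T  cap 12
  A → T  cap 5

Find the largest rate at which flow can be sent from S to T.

25

Augment S→T: bottleneck 12, flow now 12.
Augment S→A→T: bottleneck 5, flow now 17.
Augment S→F→T: bottleneck 2, flow now 19.
Augment S→A→C→T: bottleneck 1, flow now 20.
Augment S→D→F→T: bottleneck 5, flow now 25.
No augmenting path remains; maximum flow = 25.
In the residual graph, reachable from S: {S, D, F}.
Min-cut edges: S→A (6), S→T (12), F→T (7); capacity 6 + 12 + 7 = 25.
This cut is saturated, so no flow can exceed 25.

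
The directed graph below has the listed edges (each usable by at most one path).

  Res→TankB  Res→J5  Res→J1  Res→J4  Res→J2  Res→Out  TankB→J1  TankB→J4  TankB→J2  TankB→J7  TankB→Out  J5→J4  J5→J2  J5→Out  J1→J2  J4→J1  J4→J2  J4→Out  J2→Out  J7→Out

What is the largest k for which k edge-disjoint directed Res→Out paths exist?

5

Assign every edge capacity 1; by Menger, the answer equals the max flow.
Path Res→Out (+1); total 1.
Path Res→TankB→Out (+1); total 2.
Path Res→J5→Out (+1); total 3.
Path Res→J4→Out (+1); total 4.
Path Res→J2→Out (+1); total 5.
No residual Res→Out path; max flow = 5.
Certifying cut of size 5: {J2→Out, Res→J4, Res→J5, Res→Out, Res→TankB}.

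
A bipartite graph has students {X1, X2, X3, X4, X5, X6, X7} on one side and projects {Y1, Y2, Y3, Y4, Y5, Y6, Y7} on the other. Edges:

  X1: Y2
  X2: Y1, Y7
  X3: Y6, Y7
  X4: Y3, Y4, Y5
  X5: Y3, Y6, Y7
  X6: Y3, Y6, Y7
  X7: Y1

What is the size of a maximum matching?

6

Unit-capacity flow: source→left, listed edges, right→sink; max matching = max flow.
Augmenting path X1→Y2 (+1); matched 1.
Augmenting path X2→Y1 (+1); matched 2.
Augmenting path X3→Y6 (+1); matched 3.
Augmenting path X4→Y3 (+1); matched 4.
Augmenting path X5→Y7 (+1); matched 5.
Augmenting path X6→Y3→X4→Y4 (+1); matched 6.
No augmenting path remains; maximum matching = 6.
König certificate: {X1, X4, Y1, Y3, Y6, Y7} is a vertex cover of size 6 (every listed pair touches it), so no matching can be larger.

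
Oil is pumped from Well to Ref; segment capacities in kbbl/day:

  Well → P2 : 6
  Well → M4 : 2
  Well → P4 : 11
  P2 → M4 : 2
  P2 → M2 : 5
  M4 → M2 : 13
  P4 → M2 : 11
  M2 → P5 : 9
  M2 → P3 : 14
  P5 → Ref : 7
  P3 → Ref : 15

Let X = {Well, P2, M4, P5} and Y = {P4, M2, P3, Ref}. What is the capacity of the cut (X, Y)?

Edges leaving {Well, P2, M4, P5}: Well→P4 (11), P2→M2 (5), M4→M2 (13), P5→Ref (7).
Cut capacity = 11 + 5 + 13 + 7 = 36.

36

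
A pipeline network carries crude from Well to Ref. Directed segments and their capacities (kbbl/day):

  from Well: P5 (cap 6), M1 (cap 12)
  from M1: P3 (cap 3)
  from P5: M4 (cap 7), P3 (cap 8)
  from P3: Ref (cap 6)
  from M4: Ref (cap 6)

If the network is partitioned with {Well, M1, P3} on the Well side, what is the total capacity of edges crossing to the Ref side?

12

Edges leaving {Well, M1, P3}: Well→P5 (6), P3→Ref (6).
Cut capacity = 6 + 6 = 12.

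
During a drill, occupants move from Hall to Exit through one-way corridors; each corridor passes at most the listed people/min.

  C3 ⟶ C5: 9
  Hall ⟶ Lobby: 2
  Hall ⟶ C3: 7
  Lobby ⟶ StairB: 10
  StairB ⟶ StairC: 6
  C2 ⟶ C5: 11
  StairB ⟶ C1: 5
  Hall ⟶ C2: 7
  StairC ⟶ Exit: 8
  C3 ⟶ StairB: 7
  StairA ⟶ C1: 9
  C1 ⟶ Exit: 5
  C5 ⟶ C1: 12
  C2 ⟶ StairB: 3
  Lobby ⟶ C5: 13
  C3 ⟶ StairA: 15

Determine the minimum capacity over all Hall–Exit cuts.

11

Augment Hall→C3→StairA→C1→Exit: bottleneck 5, flow now 5.
Augment Hall→C3→StairB→StairC→Exit: bottleneck 2, flow now 7.
Augment Hall→C2→StairB→StairC→Exit: bottleneck 3, flow now 10.
Augment Hall→Lobby→StairB→StairC→Exit: bottleneck 1, flow now 11.
No augmenting path remains; maximum flow = 11.
By max-flow min-cut, the minimum cut capacity equals the max flow.
In the residual graph, reachable from Hall: {Hall, C3, C2, Lobby, StairA, C5, StairB, C1}.
Min-cut edges: StairB→StairC (6), C1→Exit (5); capacity 6 + 5 = 11.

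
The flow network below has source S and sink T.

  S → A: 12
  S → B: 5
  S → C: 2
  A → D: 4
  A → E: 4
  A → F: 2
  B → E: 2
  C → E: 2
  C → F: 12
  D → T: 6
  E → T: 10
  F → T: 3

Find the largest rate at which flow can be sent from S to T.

14

Augment S→A→D→T: bottleneck 4, flow now 4.
Augment S→A→E→T: bottleneck 4, flow now 8.
Augment S→A→F→T: bottleneck 2, flow now 10.
Augment S→B→E→T: bottleneck 2, flow now 12.
Augment S→C→E→T: bottleneck 2, flow now 14.
No augmenting path remains; maximum flow = 14.
In the residual graph, reachable from S: {S, A, B}.
Min-cut edges: S→C (2), A→D (4), A→E (4), A→F (2), B→E (2); capacity 2 + 4 + 4 + 2 + 2 = 14.
This cut is saturated, so no flow can exceed 14.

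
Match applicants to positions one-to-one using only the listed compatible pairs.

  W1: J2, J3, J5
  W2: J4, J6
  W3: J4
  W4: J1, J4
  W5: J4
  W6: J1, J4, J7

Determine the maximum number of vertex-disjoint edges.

5

Unit-capacity flow: source→left, listed edges, right→sink; max matching = max flow.
Augmenting path W1→J2 (+1); matched 1.
Augmenting path W2→J4 (+1); matched 2.
Augmenting path W4→J1 (+1); matched 3.
Augmenting path W6→J7 (+1); matched 4.
Augmenting path W3→J4→W2→J6 (+1); matched 5.
No augmenting path remains; maximum matching = 5.
König certificate: {W1, W2, W4, W6, J4} is a vertex cover of size 5 (every listed pair touches it), so no matching can be larger.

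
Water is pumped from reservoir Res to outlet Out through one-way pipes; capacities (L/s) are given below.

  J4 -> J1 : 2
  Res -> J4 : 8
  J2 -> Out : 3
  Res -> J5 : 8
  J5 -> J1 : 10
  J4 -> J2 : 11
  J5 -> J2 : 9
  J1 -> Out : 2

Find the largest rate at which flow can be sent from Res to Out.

5

Augment Res→J4→J2→Out: bottleneck 3, flow now 3.
Augment Res→J4→J1→Out: bottleneck 2, flow now 5.
No augmenting path remains; maximum flow = 5.
In the residual graph, reachable from Res: {Res, J4, J5, J2, J1}.
Min-cut edges: J2→Out (3), J1→Out (2); capacity 3 + 2 = 5.
This cut is saturated, so no flow can exceed 5.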